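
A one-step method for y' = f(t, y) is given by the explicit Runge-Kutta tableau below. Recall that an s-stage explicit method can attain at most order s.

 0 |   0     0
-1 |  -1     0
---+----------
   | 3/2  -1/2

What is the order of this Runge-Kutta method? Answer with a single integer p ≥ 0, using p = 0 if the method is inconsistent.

b = (3/2, -1/2)
c = (0, -1)
Σ b_i: 3/2·1 + (-1/2)·1 = 1 ✓
b·c: (-1/2)·(-1) = 1/2 ✓; 2 stages ⇒ order 2.

2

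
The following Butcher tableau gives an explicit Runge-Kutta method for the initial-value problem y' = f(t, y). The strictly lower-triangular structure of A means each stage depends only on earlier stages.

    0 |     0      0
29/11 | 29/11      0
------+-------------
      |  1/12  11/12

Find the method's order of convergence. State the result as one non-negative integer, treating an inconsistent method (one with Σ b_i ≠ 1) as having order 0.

1

b = (1/12, 11/12)
c = (0, 29/11)
Σ b_i: 1/12·1 + 11/12·1 = 1 ✓
b·c: 11/12·29/11 = 29/12 ≠ 1/2 ⇒ order 1.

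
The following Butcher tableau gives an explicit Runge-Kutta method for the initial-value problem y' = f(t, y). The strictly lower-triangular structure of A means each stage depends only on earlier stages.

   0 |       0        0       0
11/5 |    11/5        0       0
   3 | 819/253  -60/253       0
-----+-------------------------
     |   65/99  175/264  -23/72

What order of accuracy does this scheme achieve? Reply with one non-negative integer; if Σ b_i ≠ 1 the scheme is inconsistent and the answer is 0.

b = (65/99, 175/264, -23/72)
c = (0, 11/5, 3)
Ac = (0, 0, -12/23)
Σ b_i: 65/99·1 + 175/264·1 + (-23/72)·1 = 1 ✓
b·c: 175/264·11/5 + (-23/72)·3 = 1/2 ✓
b·c²: 175/264·121/25 + (-23/72)·9 = 1/3 ✓
b·Ac: (-23/72)·(-12/23) = 1/6 ✓; 3 stages ⇒ order 3.

3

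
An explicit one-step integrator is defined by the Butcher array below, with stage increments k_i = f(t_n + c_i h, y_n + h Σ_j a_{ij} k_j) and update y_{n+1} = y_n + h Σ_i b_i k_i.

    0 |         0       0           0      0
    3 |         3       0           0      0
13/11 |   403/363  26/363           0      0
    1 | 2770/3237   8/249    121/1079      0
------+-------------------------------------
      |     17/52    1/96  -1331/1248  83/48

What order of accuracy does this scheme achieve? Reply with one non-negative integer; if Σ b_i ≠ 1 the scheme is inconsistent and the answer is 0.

4

b = (17/52, 1/96, -1331/1248, 83/48)
c = (0, 3, 13/11, 1)
Ac = (0, 0, 26/121, 19/83)
Σ b_i: 17/52·1 + 1/96·1 + (-1331/1248)·1 + 83/48·1 = 1 ✓
b·c: 1/96·3 + (-1331/1248)·13/11 + 83/48·1 = 1/2 ✓
b·c²: 1/96·9 + (-1331/1248)·169/121 + 83/48·1 = 1/3 ✓
b·Ac: (-1331/1248)·26/121 + 83/48·19/83 = 1/6 ✓
b·c³: 1/96·27 + (-1331/1248)·2197/1331 + 83/48·1 = 1/4 ✓
b·(c∘Ac): (-1331/1248)·338/1331 + 83/48·19/83 = 1/8 ✓
b·Ac²: (-1331/1248)·78/121 + 83/48·37/83 = 1/12 ✓
b·A²c: 83/48·2/83 = 1/24 ✓; 4 stages ⇒ order 4.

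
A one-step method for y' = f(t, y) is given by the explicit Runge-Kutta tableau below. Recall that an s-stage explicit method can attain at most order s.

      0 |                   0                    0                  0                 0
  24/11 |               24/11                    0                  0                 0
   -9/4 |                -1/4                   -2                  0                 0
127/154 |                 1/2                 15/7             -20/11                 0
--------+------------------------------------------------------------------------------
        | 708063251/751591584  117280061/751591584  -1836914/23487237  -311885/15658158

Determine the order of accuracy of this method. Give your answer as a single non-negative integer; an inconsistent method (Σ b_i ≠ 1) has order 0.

b = (708063251/751591584, 117280061/751591584, -1836914/23487237, -311885/15658158)
c = (0, 24/11, -9/4, 127/154)
Ac = (0, 0, -48/11, 675/77)
Σ b_i: 708063251/751591584·1 + 117280061/751591584·1 + (-1836914/23487237)·1 + (-311885/15658158)·1 = 1 ✓
b·c: 117280061/751591584·24/11 + (-1836914/23487237)·(-9/4) + (-311885/15658158)·127/154 = 1/2 ✓
b·c²: 117280061/751591584·576/121 + (-1836914/23487237)·81/16 + (-311885/15658158)·16129/23716 = 1/3 ✓
b·Ac: (-1836914/23487237)·(-48/11) + (-311885/15658158)·675/77 = 1/6 ✓
b·c³: 117280061/751591584·13824/1331 + (-1836914/23487237)·(-729/64) + (-311885/15658158)·2048383/3652264 = 530574986563/212199357216 ≠ 1/4 ⇒ order 3.
b·(c∘Ac): (-1836914/23487237)·108/11 + (-311885/15658158)·85725/11858 = -1151770467/1263091412 ≠ 1/8
b·Ac²: (-1836914/23487237)·(-1152/121) + (-311885/15658158)·3375/3388 = 1830875561/2526182824 ≠ 1/12
b·A²c: (-311885/15658158)·960/121 = -49901600/315772853 ≠ 1/24

3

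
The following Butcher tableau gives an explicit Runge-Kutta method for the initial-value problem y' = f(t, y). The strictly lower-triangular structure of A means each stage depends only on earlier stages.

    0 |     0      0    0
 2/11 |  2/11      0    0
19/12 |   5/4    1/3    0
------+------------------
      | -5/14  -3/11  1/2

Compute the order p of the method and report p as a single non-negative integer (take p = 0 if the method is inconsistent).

0

b = (-5/14, -3/11, 1/2)
c = (0, 2/11, 19/12)
Ac = (0, 0, 2/33)
Σ b_i: (-5/14)·1 + (-3/11)·1 + 1/2·1 = -10/77 ≠ 1 ⇒ order 0.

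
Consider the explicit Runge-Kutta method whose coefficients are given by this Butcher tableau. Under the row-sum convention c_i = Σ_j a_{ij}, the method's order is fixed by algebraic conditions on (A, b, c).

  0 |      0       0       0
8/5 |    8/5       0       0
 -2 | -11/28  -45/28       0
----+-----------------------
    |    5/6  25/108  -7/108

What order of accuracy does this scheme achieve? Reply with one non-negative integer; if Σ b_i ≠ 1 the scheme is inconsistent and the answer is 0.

3

b = (5/6, 25/108, -7/108)
c = (0, 8/5, -2)
Ac = (0, 0, -18/7)
Σ b_i: 5/6·1 + 25/108·1 + (-7/108)·1 = 1 ✓
b·c: 25/108·8/5 + (-7/108)·(-2) = 1/2 ✓
b·c²: 25/108·64/25 + (-7/108)·4 = 1/3 ✓
b·Ac: (-7/108)·(-18/7) = 1/6 ✓; 3 stages ⇒ order 3.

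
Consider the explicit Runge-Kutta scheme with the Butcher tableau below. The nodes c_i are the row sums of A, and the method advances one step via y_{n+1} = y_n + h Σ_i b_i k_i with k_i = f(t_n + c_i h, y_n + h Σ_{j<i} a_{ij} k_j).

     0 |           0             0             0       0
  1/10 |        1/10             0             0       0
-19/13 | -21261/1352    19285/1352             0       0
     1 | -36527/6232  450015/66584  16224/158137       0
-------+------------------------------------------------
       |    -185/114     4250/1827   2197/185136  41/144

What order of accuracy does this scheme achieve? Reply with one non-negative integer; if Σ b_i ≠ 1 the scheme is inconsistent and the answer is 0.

4

b = (-185/114, 4250/1827, 2197/185136, 41/144)
c = (0, 1/10, -19/13, 1)
Ac = (0, 0, 3857/2704, 345/656)
Σ b_i: (-185/114)·1 + 4250/1827·1 + 2197/185136·1 + 41/144·1 = 1 ✓
b·c: 4250/1827·1/10 + 2197/185136·(-19/13) + 41/144·1 = 1/2 ✓
b·c²: 4250/1827·1/100 + 2197/185136·361/169 + 41/144·1 = 1/3 ✓
b·Ac: 2197/185136·3857/2704 + 41/144·345/656 = 1/6 ✓
b·c³: 4250/1827·1/1000 + 2197/185136·(-6859/2197) + 41/144·1 = 1/4 ✓
b·(c∘Ac): 2197/185136·(-73283/35152) + 41/144·345/656 = 1/8 ✓
b·Ac²: 2197/185136·3857/27040 + 41/144·1881/6560 = 1/12 ✓
b·A²c: 41/144·6/41 = 1/24 ✓; 4 stages ⇒ order 4.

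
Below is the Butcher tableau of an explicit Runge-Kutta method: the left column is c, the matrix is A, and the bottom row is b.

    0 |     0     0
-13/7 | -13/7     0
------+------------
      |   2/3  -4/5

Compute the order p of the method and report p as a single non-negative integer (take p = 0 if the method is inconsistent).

b = (2/3, -4/5)
c = (0, -13/7)
Σ b_i: 2/3·1 + (-4/5)·1 = -2/15 ≠ 1 ⇒ order 0.

0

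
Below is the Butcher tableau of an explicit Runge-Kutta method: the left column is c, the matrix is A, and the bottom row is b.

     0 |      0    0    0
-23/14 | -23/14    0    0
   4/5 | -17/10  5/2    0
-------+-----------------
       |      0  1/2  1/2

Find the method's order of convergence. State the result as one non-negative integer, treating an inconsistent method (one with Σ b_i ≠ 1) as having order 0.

b = (0, 1/2, 1/2)
c = (0, -23/14, 4/5)
Ac = (0, 0, -115/28)
Σ b_i: 1/2·1 + 1/2·1 = 1 ✓
b·c: 1/2·(-23/14) + 1/2·4/5 = -59/140 ≠ 1/2 ⇒ order 1.

1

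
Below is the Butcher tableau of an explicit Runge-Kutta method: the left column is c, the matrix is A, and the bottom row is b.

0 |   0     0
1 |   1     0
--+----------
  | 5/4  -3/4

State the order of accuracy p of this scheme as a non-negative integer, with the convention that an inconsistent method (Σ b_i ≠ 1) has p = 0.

0

b = (5/4, -3/4)
c = (0, 1)
Σ b_i: 5/4·1 + (-3/4)·1 = 1/2 ≠ 1 ⇒ order 0.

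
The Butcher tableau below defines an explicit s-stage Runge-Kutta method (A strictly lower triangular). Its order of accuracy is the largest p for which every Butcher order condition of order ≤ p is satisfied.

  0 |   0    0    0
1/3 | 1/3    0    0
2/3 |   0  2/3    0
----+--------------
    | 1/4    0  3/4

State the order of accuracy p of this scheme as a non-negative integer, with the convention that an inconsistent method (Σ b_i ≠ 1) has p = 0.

b = (1/4, 0, 3/4)
c = (0, 1/3, 2/3)
Ac = (0, 0, 2/9)
Σ b_i: 1/4·1 + 3/4·1 = 1 ✓
b·c: 3/4·2/3 = 1/2 ✓
b·c²: 3/4·4/9 = 1/3 ✓
b·Ac: 3/4·2/9 = 1/6 ✓; 3 stages ⇒ order 3.

3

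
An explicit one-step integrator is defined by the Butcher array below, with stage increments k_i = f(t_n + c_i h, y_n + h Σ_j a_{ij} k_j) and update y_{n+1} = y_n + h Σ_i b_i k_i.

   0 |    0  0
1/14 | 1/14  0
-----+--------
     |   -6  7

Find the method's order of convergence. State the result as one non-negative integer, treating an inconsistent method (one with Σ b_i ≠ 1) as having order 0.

2

b = (-6, 7)
c = (0, 1/14)
Σ b_i: (-6)·1 + 7·1 = 1 ✓
b·c: 7·1/14 = 1/2 ✓; 2 stages ⇒ order 2.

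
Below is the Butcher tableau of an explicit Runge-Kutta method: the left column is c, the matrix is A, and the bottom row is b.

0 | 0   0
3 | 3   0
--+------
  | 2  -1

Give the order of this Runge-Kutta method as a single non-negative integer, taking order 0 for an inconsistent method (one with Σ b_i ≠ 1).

b = (2, -1)
c = (0, 3)
Σ b_i: 2·1 + (-1)·1 = 1 ✓
b·c: (-1)·3 = -3 ≠ 1/2 ⇒ order 1.

1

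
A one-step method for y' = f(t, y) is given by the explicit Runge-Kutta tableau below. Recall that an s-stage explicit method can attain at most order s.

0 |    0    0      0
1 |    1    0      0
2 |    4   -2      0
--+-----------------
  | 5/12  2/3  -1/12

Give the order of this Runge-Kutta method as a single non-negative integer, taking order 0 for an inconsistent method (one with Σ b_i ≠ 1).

3

b = (5/12, 2/3, -1/12)
c = (0, 1, 2)
Ac = (0, 0, -2)
Σ b_i: 5/12·1 + 2/3·1 + (-1/12)·1 = 1 ✓
b·c: 2/3·1 + (-1/12)·2 = 1/2 ✓
b·c²: 2/3·1 + (-1/12)·4 = 1/3 ✓
b·Ac: (-1/12)·(-2) = 1/6 ✓; 3 stages ⇒ order 3.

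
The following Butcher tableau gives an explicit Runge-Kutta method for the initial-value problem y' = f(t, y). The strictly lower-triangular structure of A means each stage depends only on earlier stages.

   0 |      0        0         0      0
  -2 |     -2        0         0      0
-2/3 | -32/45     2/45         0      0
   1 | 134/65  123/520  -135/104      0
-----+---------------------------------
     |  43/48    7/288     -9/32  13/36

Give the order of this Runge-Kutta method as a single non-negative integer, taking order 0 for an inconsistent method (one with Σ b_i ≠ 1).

b = (43/48, 7/288, -9/32, 13/36)
c = (0, -2, -2/3, 1)
Ac = (0, 0, -4/45, 51/130)
Σ b_i: 43/48·1 + 7/288·1 + (-9/32)·1 + 13/36·1 = 1 ✓
b·c: 7/288·(-2) + (-9/32)·(-2/3) + 13/36·1 = 1/2 ✓
b·c²: 7/288·4 + (-9/32)·4/9 + 13/36·1 = 1/3 ✓
b·Ac: (-9/32)·(-4/45) + 13/36·51/130 = 1/6 ✓
b·c³: 7/288·(-8) + (-9/32)·(-8/27) + 13/36·1 = 1/4 ✓
b·(c∘Ac): (-9/32)·8/135 + 13/36·51/130 = 1/8 ✓
b·Ac²: (-9/32)·8/45 + 13/36·24/65 = 1/12 ✓
b·A²c: 13/36·3/26 = 1/24 ✓; 4 stages ⇒ order 4.

4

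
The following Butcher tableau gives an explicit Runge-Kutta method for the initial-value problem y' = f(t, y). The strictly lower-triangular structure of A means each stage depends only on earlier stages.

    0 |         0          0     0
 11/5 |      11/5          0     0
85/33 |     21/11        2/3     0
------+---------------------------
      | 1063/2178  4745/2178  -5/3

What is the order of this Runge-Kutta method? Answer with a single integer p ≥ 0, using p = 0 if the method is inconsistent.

b = (1063/2178, 4745/2178, -5/3)
c = (0, 11/5, 85/33)
Ac = (0, 0, 22/15)
Σ b_i: 1063/2178·1 + 4745/2178·1 + (-5/3)·1 = 1 ✓
b·c: 4745/2178·11/5 + (-5/3)·85/33 = 1/2 ✓
b·c²: 4745/2178·121/25 + (-5/3)·7225/1089 = -16763/32670 ≠ 1/3 ⇒ order 2.
b·Ac: (-5/3)·22/15 = -22/9 ≠ 1/6

2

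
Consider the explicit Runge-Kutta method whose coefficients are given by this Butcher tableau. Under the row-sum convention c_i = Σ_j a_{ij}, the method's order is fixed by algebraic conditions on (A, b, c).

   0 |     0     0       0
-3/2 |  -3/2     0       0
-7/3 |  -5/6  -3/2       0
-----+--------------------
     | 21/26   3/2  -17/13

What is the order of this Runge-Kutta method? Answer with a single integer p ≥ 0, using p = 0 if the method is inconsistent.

b = (21/26, 3/2, -17/13)
c = (0, -3/2, -7/3)
Ac = (0, 0, 9/4)
Σ b_i: 21/26·1 + 3/2·1 + (-17/13)·1 = 1 ✓
b·c: 3/2·(-3/2) + (-17/13)·(-7/3) = 125/156 ≠ 1/2 ⇒ order 1.

1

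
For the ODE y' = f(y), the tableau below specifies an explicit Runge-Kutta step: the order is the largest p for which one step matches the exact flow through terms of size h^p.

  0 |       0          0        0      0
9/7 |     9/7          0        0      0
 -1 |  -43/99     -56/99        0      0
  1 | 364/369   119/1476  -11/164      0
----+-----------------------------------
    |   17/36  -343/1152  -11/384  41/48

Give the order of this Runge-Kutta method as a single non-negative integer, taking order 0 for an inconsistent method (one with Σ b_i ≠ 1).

b = (17/36, -343/1152, -11/384, 41/48)
c = (0, 9/7, -1, 1)
Ac = (0, 0, -8/11, 7/41)
Σ b_i: 17/36·1 + (-343/1152)·1 + (-11/384)·1 + 41/48·1 = 1 ✓
b·c: (-343/1152)·9/7 + (-11/384)·(-1) + 41/48·1 = 1/2 ✓
b·c²: (-343/1152)·81/49 + (-11/384)·1 + 41/48·1 = 1/3 ✓
b·Ac: (-11/384)·(-8/11) + 41/48·7/41 = 1/6 ✓
b·c³: (-343/1152)·729/343 + (-11/384)·(-1) + 41/48·1 = 1/4 ✓
b·(c∘Ac): (-11/384)·8/11 + 41/48·7/41 = 1/8 ✓
b·Ac²: (-11/384)·(-72/77) + 41/48·19/287 = 1/12 ✓
b·A²c: 41/48·2/41 = 1/24 ✓; 4 stages ⇒ order 4.

4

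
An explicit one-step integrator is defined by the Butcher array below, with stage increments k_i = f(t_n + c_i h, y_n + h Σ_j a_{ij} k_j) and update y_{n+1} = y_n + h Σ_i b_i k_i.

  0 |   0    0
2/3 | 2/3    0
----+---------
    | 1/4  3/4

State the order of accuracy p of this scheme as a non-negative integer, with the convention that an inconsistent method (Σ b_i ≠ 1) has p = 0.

2

b = (1/4, 3/4)
c = (0, 2/3)
Σ b_i: 1/4·1 + 3/4·1 = 1 ✓
b·c: 3/4·2/3 = 1/2 ✓; 2 stages ⇒ order 2.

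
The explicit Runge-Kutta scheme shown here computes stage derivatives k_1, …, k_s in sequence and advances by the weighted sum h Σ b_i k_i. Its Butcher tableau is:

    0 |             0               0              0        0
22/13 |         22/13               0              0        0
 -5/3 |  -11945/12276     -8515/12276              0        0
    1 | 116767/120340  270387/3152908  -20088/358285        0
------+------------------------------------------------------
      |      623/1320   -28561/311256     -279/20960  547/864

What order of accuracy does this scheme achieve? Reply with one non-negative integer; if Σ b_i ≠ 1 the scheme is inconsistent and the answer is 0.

b = (623/1320, -28561/311256, -279/20960, 547/864)
c = (0, 22/13, -5/3, 1)
Ac = (0, 0, -655/558, 261/1094)
Σ b_i: 623/1320·1 + (-28561/311256)·1 + (-279/20960)·1 + 547/864·1 = 1 ✓
b·c: (-28561/311256)·22/13 + (-279/20960)·(-5/3) + 547/864·1 = 1/2 ✓
b·c²: (-28561/311256)·484/169 + (-279/20960)·25/9 + 547/864·1 = 1/3 ✓
b·Ac: (-279/20960)·(-655/558) + 547/864·261/1094 = 1/6 ✓
b·c³: (-28561/311256)·10648/2197 + (-279/20960)·(-125/27) + 547/864·1 = 1/4 ✓
b·(c∘Ac): (-279/20960)·3275/1674 + 547/864·261/1094 = 1/8 ✓
b·Ac²: (-279/20960)·(-7205/3627) + 547/864·639/7111 = 1/12 ✓
b·A²c: 547/864·36/547 = 1/24 ✓; 4 stages ⇒ order 4.

4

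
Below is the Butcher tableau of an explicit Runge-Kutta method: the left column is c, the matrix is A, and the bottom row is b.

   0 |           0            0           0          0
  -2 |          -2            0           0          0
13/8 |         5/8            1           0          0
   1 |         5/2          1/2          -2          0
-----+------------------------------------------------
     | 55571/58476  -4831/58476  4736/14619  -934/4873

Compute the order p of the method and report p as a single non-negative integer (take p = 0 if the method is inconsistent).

3

b = (55571/58476, -4831/58476, 4736/14619, -934/4873)
c = (0, -2, 13/8, 1)
Ac = (0, 0, -2, -17/4)
Σ b_i: 55571/58476·1 + (-4831/58476)·1 + 4736/14619·1 + (-934/4873)·1 = 1 ✓
b·c: (-4831/58476)·(-2) + 4736/14619·13/8 + (-934/4873)·1 = 1/2 ✓
b·c²: (-4831/58476)·4 + 4736/14619·169/64 + (-934/4873)·1 = 1/3 ✓
b·Ac: 4736/14619·(-2) + (-934/4873)·(-17/4) = 1/6 ✓
b·c³: (-4831/58476)·(-8) + 4736/14619·2197/512 + (-934/4873)·1 = 36243/19492 ≠ 1/4 ⇒ order 3.
b·(c∘Ac): 4736/14619·(-13/4) + (-934/4873)·(-17/4) = -6967/29238 ≠ 1/8
b·Ac²: 4736/14619·4 + (-934/4873)·(-105/32) = 450209/233904 ≠ 1/12
b·A²c: (-934/4873)·4 = -3736/4873 ≠ 1/24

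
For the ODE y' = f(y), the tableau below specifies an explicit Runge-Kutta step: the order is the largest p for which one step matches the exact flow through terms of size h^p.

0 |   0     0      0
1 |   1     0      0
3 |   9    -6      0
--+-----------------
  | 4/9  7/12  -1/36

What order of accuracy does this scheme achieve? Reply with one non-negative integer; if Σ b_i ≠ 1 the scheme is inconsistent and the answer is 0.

b = (4/9, 7/12, -1/36)
c = (0, 1, 3)
Ac = (0, 0, -6)
Σ b_i: 4/9·1 + 7/12·1 + (-1/36)·1 = 1 ✓
b·c: 7/12·1 + (-1/36)·3 = 1/2 ✓
b·c²: 7/12·1 + (-1/36)·9 = 1/3 ✓
b·Ac: (-1/36)·(-6) = 1/6 ✓; 3 stages ⇒ order 3.

3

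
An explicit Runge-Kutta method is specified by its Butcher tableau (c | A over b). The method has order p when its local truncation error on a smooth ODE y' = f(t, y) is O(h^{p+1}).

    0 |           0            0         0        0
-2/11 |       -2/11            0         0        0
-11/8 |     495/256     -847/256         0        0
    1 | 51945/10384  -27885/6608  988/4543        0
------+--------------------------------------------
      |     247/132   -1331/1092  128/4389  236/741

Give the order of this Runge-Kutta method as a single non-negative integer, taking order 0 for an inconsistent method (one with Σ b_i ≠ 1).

b = (247/132, -1331/1092, 128/4389, 236/741)
c = (0, -2/11, -11/8, 1)
Ac = (0, 0, 77/128, 221/472)
Σ b_i: 247/132·1 + (-1331/1092)·1 + 128/4389·1 + 236/741·1 = 1 ✓
b·c: (-1331/1092)·(-2/11) + 128/4389·(-11/8) + 236/741·1 = 1/2 ✓
b·c²: (-1331/1092)·4/121 + 128/4389·121/64 + 236/741·1 = 1/3 ✓
b·Ac: 128/4389·77/128 + 236/741·221/472 = 1/6 ✓
b·c³: (-1331/1092)·(-8/1331) + 128/4389·(-1331/512) + 236/741·1 = 1/4 ✓
b·(c∘Ac): 128/4389·(-847/1024) + 236/741·221/472 = 1/8 ✓
b·Ac²: 128/4389·(-7/64) + 236/741·2821/10384 = 1/12 ✓
b·A²c: 236/741·247/1888 = 1/24 ✓; 4 stages ⇒ order 4.

4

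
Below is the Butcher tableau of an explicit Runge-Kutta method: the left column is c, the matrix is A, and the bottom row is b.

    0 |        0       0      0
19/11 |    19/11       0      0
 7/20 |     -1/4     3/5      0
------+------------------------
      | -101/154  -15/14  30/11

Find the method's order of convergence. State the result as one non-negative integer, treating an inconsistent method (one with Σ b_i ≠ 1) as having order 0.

b = (-101/154, -15/14, 30/11)
c = (0, 19/11, 7/20)
Ac = (0, 0, 57/55)
Σ b_i: (-101/154)·1 + (-15/14)·1 + 30/11·1 = 1 ✓
b·c: (-15/14)·19/11 + 30/11·7/20 = -69/77 ≠ 1/2 ⇒ order 1.

1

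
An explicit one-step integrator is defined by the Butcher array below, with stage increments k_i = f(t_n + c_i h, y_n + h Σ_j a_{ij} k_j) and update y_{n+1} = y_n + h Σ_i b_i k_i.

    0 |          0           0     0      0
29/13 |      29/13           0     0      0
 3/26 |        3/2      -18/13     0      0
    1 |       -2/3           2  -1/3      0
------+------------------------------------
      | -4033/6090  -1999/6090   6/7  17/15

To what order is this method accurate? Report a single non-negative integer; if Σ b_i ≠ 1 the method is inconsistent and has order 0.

b = (-4033/6090, -1999/6090, 6/7, 17/15)
c = (0, 29/13, 3/26, 1)
Ac = (0, 0, -522/169, 115/26)
Σ b_i: (-4033/6090)·1 + (-1999/6090)·1 + 6/7·1 + 17/15·1 = 1 ✓
b·c: (-1999/6090)·29/13 + 6/7·3/26 + 17/15·1 = 1/2 ✓
b·c²: (-1999/6090)·841/169 + 6/7·9/676 + 17/15·1 = -8672/17745 ≠ 1/3 ⇒ order 2.
b·Ac: 6/7·(-522/169) + 17/15·115/26 = 16789/7098 ≠ 1/6

2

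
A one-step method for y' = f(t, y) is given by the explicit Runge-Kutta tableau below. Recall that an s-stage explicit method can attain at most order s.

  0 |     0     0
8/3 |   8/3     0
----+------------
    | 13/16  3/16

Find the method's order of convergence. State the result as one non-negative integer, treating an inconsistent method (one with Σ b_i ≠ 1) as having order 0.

2

b = (13/16, 3/16)
c = (0, 8/3)
Σ b_i: 13/16·1 + 3/16·1 = 1 ✓
b·c: 3/16·8/3 = 1/2 ✓; 2 stages ⇒ order 2.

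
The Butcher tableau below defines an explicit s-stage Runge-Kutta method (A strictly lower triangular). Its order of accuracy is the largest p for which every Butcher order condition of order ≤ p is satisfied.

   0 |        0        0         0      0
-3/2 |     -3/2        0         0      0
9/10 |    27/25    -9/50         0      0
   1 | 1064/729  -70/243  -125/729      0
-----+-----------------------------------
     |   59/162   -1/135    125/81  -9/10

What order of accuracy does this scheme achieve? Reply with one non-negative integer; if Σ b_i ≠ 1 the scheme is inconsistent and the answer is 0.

b = (59/162, -1/135, 125/81, -9/10)
c = (0, -3/2, 9/10, 1)
Ac = (0, 0, 27/100, 5/18)
Σ b_i: 59/162·1 + (-1/135)·1 + 125/81·1 + (-9/10)·1 = 1 ✓
b·c: (-1/135)·(-3/2) + 125/81·9/10 + (-9/10)·1 = 1/2 ✓
b·c²: (-1/135)·9/4 + 125/81·81/100 + (-9/10)·1 = 1/3 ✓
b·Ac: 125/81·27/100 + (-9/10)·5/18 = 1/6 ✓
b·c³: (-1/135)·(-27/8) + 125/81·729/1000 + (-9/10)·1 = 1/4 ✓
b·(c∘Ac): 125/81·243/1000 + (-9/10)·5/18 = 1/8 ✓
b·Ac²: 125/81·(-81/200) + (-9/10)·(-85/108) = 1/12 ✓
b·A²c: (-9/10)·(-5/108) = 1/24 ✓; 4 stages ⇒ order 4.

4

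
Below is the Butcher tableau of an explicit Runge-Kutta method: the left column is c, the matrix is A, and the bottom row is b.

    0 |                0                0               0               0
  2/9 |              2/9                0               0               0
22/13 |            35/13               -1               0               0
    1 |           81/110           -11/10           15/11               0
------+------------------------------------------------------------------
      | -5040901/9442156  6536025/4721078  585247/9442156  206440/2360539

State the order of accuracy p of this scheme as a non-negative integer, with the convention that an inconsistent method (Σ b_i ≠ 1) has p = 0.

3

b = (-5040901/9442156, 6536025/4721078, 585247/9442156, 206440/2360539)
c = (0, 2/9, 22/13, 1)
Ac = (0, 0, -2/9, 1207/585)
Σ b_i: (-5040901/9442156)·1 + 6536025/4721078·1 + 585247/9442156·1 + 206440/2360539·1 = 1 ✓
b·c: 6536025/4721078·2/9 + 585247/9442156·22/13 + 206440/2360539·1 = 1/2 ✓
b·c²: 6536025/4721078·4/81 + 585247/9442156·484/169 + 206440/2360539·1 = 1/3 ✓
b·Ac: 585247/9442156·(-2/9) + 206440/2360539·1207/585 = 1/6 ✓
b·c³: 6536025/4721078·8/729 + 585247/9442156·10648/2197 + 206440/2360539·1 = 333948002/828549189 ≠ 1/4 ⇒ order 3.
b·(c∘Ac): 585247/9442156·(-44/117) + 206440/2360539·1207/585 = 1112741/7081617 ≠ 1/8
b·Ac²: 585247/9442156·(-4/81) + 206440/2360539·263582/68445 = 276509407/828549189 ≠ 1/12
b·A²c: 206440/2360539·(-10/33) = -2064400/77897787 ≠ 1/24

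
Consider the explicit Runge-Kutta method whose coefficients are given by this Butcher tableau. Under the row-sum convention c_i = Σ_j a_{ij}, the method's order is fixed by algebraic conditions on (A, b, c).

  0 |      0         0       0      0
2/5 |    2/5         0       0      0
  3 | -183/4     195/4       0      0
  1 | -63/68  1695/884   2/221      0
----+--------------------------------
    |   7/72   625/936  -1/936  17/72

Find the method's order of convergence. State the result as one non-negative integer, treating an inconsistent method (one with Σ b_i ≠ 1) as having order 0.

b = (7/72, 625/936, -1/936, 17/72)
c = (0, 2/5, 3, 1)
Ac = (0, 0, 39/2, 27/34)
Σ b_i: 7/72·1 + 625/936·1 + (-1/936)·1 + 17/72·1 = 1 ✓
b·c: 625/936·2/5 + (-1/936)·3 + 17/72·1 = 1/2 ✓
b·c²: 625/936·4/25 + (-1/936)·9 + 17/72·1 = 1/3 ✓
b·Ac: (-1/936)·39/2 + 17/72·27/34 = 1/6 ✓
b·c³: 625/936·8/125 + (-1/936)·27 + 17/72·1 = 1/4 ✓
b·(c∘Ac): (-1/936)·117/2 + 17/72·27/34 = 1/8 ✓
b·Ac²: (-1/936)·39/5 + 17/72·33/85 = 1/12 ✓
b·A²c: 17/72·3/17 = 1/24 ✓; 4 stages ⇒ order 4.

4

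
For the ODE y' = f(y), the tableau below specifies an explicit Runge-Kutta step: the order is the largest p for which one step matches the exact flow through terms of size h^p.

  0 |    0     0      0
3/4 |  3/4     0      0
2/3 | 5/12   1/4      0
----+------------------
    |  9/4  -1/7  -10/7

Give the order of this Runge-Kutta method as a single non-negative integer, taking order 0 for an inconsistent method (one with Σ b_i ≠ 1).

0

b = (9/4, -1/7, -10/7)
c = (0, 3/4, 2/3)
Ac = (0, 0, 3/16)
Σ b_i: 9/4·1 + (-1/7)·1 + (-10/7)·1 = 19/28 ≠ 1 ⇒ order 0.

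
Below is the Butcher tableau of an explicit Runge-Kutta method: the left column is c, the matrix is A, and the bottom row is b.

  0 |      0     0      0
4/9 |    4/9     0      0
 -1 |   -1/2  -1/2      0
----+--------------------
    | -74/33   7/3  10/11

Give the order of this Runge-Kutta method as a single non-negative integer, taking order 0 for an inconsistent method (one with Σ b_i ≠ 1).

1

b = (-74/33, 7/3, 10/11)
c = (0, 4/9, -1)
Ac = (0, 0, -2/9)
Σ b_i: (-74/33)·1 + 7/3·1 + 10/11·1 = 1 ✓
b·c: 7/3·4/9 + 10/11·(-1) = 38/297 ≠ 1/2 ⇒ order 1.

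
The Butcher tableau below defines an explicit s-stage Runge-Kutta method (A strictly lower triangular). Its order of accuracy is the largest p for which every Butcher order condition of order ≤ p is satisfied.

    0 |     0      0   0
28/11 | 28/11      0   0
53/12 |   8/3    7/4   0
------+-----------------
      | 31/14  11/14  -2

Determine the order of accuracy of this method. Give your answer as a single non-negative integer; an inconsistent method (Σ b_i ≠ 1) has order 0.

b = (31/14, 11/14, -2)
c = (0, 28/11, 53/12)
Ac = (0, 0, 49/11)
Σ b_i: 31/14·1 + 11/14·1 + (-2)·1 = 1 ✓
b·c: 11/14·28/11 + (-2)·53/12 = -41/6 ≠ 1/2 ⇒ order 1.

1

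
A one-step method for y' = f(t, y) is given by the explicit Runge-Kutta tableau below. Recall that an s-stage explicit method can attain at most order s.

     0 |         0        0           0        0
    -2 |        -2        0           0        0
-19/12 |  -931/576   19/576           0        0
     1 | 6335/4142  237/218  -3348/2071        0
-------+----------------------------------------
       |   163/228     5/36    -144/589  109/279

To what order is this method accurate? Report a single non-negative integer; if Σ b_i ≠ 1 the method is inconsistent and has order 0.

b = (163/228, 5/36, -144/589, 109/279)
c = (0, -2, -19/12, 1)
Ac = (0, 0, -19/288, 42/109)
Σ b_i: 163/228·1 + 5/36·1 + (-144/589)·1 + 109/279·1 = 1 ✓
b·c: 5/36·(-2) + (-144/589)·(-19/12) + 109/279·1 = 1/2 ✓
b·c²: 5/36·4 + (-144/589)·361/144 + 109/279·1 = 1/3 ✓
b·Ac: (-144/589)·(-19/288) + 109/279·42/109 = 1/6 ✓
b·c³: 5/36·(-8) + (-144/589)·(-6859/1728) + 109/279·1 = 1/4 ✓
b·(c∘Ac): (-144/589)·361/3456 + 109/279·42/109 = 1/8 ✓
b·Ac²: (-144/589)·19/144 + 109/279·129/436 = 1/12 ✓
b·A²c: 109/279·93/872 = 1/24 ✓; 4 stages ⇒ order 4.

4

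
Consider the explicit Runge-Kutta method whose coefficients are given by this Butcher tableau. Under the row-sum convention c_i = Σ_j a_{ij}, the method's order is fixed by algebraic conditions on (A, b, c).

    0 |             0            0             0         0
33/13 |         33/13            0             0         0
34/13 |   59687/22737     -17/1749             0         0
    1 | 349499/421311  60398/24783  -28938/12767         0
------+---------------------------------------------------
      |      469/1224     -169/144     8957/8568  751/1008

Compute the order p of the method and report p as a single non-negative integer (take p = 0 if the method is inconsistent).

4

b = (469/1224, -169/144, 8957/8568, 751/1008)
c = (0, 33/13, 34/13, 1)
Ac = (0, 0, -17/689, 194/751)
Σ b_i: 469/1224·1 + (-169/144)·1 + 8957/8568·1 + 751/1008·1 = 1 ✓
b·c: (-169/144)·33/13 + 8957/8568·34/13 + 751/1008·1 = 1/2 ✓
b·c²: (-169/144)·1089/169 + 8957/8568·1156/169 + 751/1008·1 = 1/3 ✓
b·Ac: 8957/8568·(-17/689) + 751/1008·194/751 = 1/6 ✓
b·c³: (-169/144)·35937/2197 + 8957/8568·39304/2197 + 751/1008·1 = 1/4 ✓
b·(c∘Ac): 8957/8568·(-578/8957) + 751/1008·194/751 = 1/8 ✓
b·Ac²: 8957/8568·(-561/8957) + 751/1008·150/751 = 1/12 ✓
b·A²c: 751/1008·42/751 = 1/24 ✓; 4 stages ⇒ order 4.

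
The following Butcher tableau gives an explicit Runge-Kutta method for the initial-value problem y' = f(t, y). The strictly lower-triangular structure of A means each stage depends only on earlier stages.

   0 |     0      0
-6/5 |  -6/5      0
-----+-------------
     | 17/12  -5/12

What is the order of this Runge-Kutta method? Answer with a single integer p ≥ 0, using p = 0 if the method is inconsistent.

2

b = (17/12, -5/12)
c = (0, -6/5)
Σ b_i: 17/12·1 + (-5/12)·1 = 1 ✓
b·c: (-5/12)·(-6/5) = 1/2 ✓; 2 stages ⇒ order 2.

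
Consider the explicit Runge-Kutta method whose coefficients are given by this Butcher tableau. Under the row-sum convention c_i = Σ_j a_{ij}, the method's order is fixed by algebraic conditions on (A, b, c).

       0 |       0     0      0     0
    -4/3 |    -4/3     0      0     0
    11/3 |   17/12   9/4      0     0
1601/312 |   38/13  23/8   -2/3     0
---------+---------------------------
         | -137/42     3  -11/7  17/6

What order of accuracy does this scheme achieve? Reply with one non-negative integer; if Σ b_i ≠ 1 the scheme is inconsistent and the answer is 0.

b = (-137/42, 3, -11/7, 17/6)
c = (0, -4/3, 11/3, 1601/312)
Ac = (0, 0, -3, -113/18)
Σ b_i: (-137/42)·1 + 3·1 + (-11/7)·1 + 17/6·1 = 1 ✓
b·c: 3·(-4/3) + (-11/7)·11/3 + 17/6·1601/312 = 62599/13104 ≠ 1/2 ⇒ order 1.

1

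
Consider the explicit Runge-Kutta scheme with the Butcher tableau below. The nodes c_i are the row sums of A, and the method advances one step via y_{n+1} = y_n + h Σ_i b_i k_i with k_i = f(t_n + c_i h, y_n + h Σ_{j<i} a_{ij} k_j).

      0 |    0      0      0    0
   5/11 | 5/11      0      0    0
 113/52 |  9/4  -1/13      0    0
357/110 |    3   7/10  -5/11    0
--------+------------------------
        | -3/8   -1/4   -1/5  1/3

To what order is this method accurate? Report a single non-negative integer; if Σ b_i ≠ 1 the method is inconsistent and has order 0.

b = (-3/8, -1/4, -1/5, 1/3)
c = (0, 5/11, 113/52, 357/110)
Ac = (0, 0, -5/143, -383/572)
Σ b_i: (-3/8)·1 + (-1/4)·1 + (-1/5)·1 + 1/3·1 = -59/120 ≠ 1 ⇒ order 0.

0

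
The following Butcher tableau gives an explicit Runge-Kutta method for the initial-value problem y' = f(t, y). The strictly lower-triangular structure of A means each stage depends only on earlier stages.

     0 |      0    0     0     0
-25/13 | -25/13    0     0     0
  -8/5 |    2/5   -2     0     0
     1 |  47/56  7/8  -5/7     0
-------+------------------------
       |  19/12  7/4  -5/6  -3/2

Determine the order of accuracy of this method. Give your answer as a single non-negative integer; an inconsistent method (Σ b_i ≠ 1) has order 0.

1

b = (19/12, 7/4, -5/6, -3/2)
c = (0, -25/13, -8/5, 1)
Ac = (0, 0, 50/13, -393/728)
Σ b_i: 19/12·1 + 7/4·1 + (-5/6)·1 + (-3/2)·1 = 1 ✓
b·c: 7/4·(-25/13) + (-5/6)·(-8/5) + (-3/2)·1 = -551/156 ≠ 1/2 ⇒ order 1.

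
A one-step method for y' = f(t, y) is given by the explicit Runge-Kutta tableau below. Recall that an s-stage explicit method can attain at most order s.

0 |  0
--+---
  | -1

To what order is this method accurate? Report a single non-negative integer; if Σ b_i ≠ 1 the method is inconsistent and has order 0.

b = (-1)
c = (0)
Σ b_i: (-1)·1 = -1 ≠ 1 ⇒ order 0.

0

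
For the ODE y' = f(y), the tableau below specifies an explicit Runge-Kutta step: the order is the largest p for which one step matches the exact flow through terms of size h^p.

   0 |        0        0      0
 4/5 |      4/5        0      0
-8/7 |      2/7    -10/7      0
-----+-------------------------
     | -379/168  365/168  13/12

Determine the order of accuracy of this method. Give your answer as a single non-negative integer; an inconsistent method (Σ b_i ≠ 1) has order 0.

b = (-379/168, 365/168, 13/12)
c = (0, 4/5, -8/7)
Ac = (0, 0, -8/7)
Σ b_i: (-379/168)·1 + 365/168·1 + 13/12·1 = 1 ✓
b·c: 365/168·4/5 + 13/12·(-8/7) = 1/2 ✓
b·c²: 365/168·16/25 + 13/12·64/49 = 2062/735 ≠ 1/3 ⇒ order 2.
b·Ac: 13/12·(-8/7) = -26/21 ≠ 1/6

2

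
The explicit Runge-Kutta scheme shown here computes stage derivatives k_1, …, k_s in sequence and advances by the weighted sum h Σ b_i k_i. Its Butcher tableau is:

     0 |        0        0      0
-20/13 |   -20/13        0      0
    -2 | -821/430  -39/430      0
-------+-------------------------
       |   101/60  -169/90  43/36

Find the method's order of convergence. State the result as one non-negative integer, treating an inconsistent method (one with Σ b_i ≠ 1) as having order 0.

3

b = (101/60, -169/90, 43/36)
c = (0, -20/13, -2)
Ac = (0, 0, 6/43)
Σ b_i: 101/60·1 + (-169/90)·1 + 43/36·1 = 1 ✓
b·c: (-169/90)·(-20/13) + 43/36·(-2) = 1/2 ✓
b·c²: (-169/90)·400/169 + 43/36·4 = 1/3 ✓
b·Ac: 43/36·6/43 = 1/6 ✓; 3 stages ⇒ order 3.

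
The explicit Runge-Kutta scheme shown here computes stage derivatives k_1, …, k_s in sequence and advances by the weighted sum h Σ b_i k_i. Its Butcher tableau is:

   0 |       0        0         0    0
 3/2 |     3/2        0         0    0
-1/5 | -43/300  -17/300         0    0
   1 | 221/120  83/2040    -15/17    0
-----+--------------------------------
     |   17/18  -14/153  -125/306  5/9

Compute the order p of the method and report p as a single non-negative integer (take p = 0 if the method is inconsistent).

4

b = (17/18, -14/153, -125/306, 5/9)
c = (0, 3/2, -1/5, 1)
Ac = (0, 0, -17/200, 19/80)
Σ b_i: 17/18·1 + (-14/153)·1 + (-125/306)·1 + 5/9·1 = 1 ✓
b·c: (-14/153)·3/2 + (-125/306)·(-1/5) + 5/9·1 = 1/2 ✓
b·c²: (-14/153)·9/4 + (-125/306)·1/25 + 5/9·1 = 1/3 ✓
b·Ac: (-125/306)·(-17/200) + 5/9·19/80 = 1/6 ✓
b·c³: (-14/153)·27/8 + (-125/306)·(-1/125) + 5/9·1 = 1/4 ✓
b·(c∘Ac): (-125/306)·17/1000 + 5/9·19/80 = 1/8 ✓
b·Ac²: (-125/306)·(-51/400) + 5/9·9/160 = 1/12 ✓
b·A²c: 5/9·3/40 = 1/24 ✓; 4 stages ⇒ order 4.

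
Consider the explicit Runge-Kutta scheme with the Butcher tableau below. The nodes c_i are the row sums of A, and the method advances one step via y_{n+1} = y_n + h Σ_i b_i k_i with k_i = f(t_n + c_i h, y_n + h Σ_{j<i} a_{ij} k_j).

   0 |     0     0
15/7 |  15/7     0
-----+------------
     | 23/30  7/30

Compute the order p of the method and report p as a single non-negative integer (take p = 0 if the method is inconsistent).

b = (23/30, 7/30)
c = (0, 15/7)
Σ b_i: 23/30·1 + 7/30·1 = 1 ✓
b·c: 7/30·15/7 = 1/2 ✓; 2 stages ⇒ order 2.

2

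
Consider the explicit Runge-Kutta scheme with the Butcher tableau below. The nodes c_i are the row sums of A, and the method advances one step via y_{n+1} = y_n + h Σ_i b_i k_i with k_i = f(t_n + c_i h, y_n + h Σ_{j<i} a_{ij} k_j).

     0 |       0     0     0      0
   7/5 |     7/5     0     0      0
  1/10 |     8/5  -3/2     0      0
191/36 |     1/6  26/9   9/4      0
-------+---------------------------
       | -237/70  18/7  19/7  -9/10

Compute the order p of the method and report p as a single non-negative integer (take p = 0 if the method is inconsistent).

1

b = (-237/70, 18/7, 19/7, -9/10)
c = (0, 7/5, 1/10, 191/36)
Ac = (0, 0, -21/10, 1537/360)
Σ b_i: (-237/70)·1 + 18/7·1 + 19/7·1 + (-9/10)·1 = 1 ✓
b·c: 18/7·7/5 + 19/7·1/10 + (-9/10)·191/36 = -253/280 ≠ 1/2 ⇒ order 1.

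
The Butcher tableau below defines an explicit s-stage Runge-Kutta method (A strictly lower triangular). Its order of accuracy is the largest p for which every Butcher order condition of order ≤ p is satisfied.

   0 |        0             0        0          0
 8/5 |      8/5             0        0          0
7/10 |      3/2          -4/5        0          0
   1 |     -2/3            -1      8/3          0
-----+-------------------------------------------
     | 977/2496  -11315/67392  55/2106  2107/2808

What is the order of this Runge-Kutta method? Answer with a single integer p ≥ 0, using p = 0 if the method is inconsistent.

b = (977/2496, -11315/67392, 55/2106, 2107/2808)
c = (0, 8/5, 7/10, 1)
Ac = (0, 0, -32/25, 4/15)
Σ b_i: 977/2496·1 + (-11315/67392)·1 + 55/2106·1 + 2107/2808·1 = 1 ✓
b·c: (-11315/67392)·8/5 + 55/2106·7/10 + 2107/2808·1 = 1/2 ✓
b·c²: (-11315/67392)·64/25 + 55/2106·49/100 + 2107/2808·1 = 1/3 ✓
b·Ac: 55/2106·(-32/25) + 2107/2808·4/15 = 1/6 ✓
b·c³: (-11315/67392)·512/125 + 55/2106·343/1000 + 2107/2808·1 = 1117/15600 ≠ 1/4 ⇒ order 3.
b·(c∘Ac): 55/2106·(-112/125) + 2107/2808·4/15 = 3101/17550 ≠ 1/8
b·Ac²: 55/2106·(-256/125) + 2107/2808·(-94/75) = -11629/11700 ≠ 1/12
b·A²c: 2107/2808·(-256/75) = -67424/26325 ≠ 1/24

3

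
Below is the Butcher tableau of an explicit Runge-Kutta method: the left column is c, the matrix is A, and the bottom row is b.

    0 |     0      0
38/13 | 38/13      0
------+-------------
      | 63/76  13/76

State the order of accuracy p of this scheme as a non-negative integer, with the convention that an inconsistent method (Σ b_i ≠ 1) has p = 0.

2

b = (63/76, 13/76)
c = (0, 38/13)
Σ b_i: 63/76·1 + 13/76·1 = 1 ✓
b·c: 13/76·38/13 = 1/2 ✓; 2 stages ⇒ order 2.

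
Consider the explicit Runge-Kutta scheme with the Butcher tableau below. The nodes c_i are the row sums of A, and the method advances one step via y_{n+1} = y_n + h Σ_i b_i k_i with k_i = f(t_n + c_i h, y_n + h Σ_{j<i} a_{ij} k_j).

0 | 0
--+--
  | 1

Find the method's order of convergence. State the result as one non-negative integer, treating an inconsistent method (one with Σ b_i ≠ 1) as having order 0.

1

b = (1)
c = (0)
Σ b_i: 1·1 = 1 ✓; 1 stage ⇒ order 1.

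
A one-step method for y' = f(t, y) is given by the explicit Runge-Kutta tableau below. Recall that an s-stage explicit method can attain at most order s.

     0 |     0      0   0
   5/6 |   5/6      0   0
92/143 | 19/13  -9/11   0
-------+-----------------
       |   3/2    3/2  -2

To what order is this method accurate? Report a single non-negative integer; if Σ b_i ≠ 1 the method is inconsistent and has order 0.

1

b = (3/2, 3/2, -2)
c = (0, 5/6, 92/143)
Ac = (0, 0, -15/22)
Σ b_i: 3/2·1 + 3/2·1 + (-2)·1 = 1 ✓
b·c: 3/2·5/6 + (-2)·92/143 = -21/572 ≠ 1/2 ⇒ order 1.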